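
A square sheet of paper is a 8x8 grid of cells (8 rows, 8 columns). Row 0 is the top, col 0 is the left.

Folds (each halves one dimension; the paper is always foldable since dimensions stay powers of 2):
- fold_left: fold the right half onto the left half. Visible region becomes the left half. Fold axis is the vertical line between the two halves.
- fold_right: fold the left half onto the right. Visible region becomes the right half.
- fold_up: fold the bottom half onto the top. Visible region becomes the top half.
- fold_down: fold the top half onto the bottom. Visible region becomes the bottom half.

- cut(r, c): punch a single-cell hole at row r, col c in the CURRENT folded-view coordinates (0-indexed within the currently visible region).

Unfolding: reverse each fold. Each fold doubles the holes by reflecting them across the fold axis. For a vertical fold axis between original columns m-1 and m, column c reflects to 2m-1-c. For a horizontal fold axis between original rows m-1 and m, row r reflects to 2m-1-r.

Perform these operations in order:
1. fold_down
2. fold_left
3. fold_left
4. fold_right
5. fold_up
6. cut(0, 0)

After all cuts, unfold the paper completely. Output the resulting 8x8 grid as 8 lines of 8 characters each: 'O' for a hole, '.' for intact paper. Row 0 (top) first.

Op 1 fold_down: fold axis h@4; visible region now rows[4,8) x cols[0,8) = 4x8
Op 2 fold_left: fold axis v@4; visible region now rows[4,8) x cols[0,4) = 4x4
Op 3 fold_left: fold axis v@2; visible region now rows[4,8) x cols[0,2) = 4x2
Op 4 fold_right: fold axis v@1; visible region now rows[4,8) x cols[1,2) = 4x1
Op 5 fold_up: fold axis h@6; visible region now rows[4,6) x cols[1,2) = 2x1
Op 6 cut(0, 0): punch at orig (4,1); cuts so far [(4, 1)]; region rows[4,6) x cols[1,2) = 2x1
Unfold 1 (reflect across h@6): 2 holes -> [(4, 1), (7, 1)]
Unfold 2 (reflect across v@1): 4 holes -> [(4, 0), (4, 1), (7, 0), (7, 1)]
Unfold 3 (reflect across v@2): 8 holes -> [(4, 0), (4, 1), (4, 2), (4, 3), (7, 0), (7, 1), (7, 2), (7, 3)]
Unfold 4 (reflect across v@4): 16 holes -> [(4, 0), (4, 1), (4, 2), (4, 3), (4, 4), (4, 5), (4, 6), (4, 7), (7, 0), (7, 1), (7, 2), (7, 3), (7, 4), (7, 5), (7, 6), (7, 7)]
Unfold 5 (reflect across h@4): 32 holes -> [(0, 0), (0, 1), (0, 2), (0, 3), (0, 4), (0, 5), (0, 6), (0, 7), (3, 0), (3, 1), (3, 2), (3, 3), (3, 4), (3, 5), (3, 6), (3, 7), (4, 0), (4, 1), (4, 2), (4, 3), (4, 4), (4, 5), (4, 6), (4, 7), (7, 0), (7, 1), (7, 2), (7, 3), (7, 4), (7, 5), (7, 6), (7, 7)]

Answer: OOOOOOOO
........
........
OOOOOOOO
OOOOOOOO
........
........
OOOOOOOO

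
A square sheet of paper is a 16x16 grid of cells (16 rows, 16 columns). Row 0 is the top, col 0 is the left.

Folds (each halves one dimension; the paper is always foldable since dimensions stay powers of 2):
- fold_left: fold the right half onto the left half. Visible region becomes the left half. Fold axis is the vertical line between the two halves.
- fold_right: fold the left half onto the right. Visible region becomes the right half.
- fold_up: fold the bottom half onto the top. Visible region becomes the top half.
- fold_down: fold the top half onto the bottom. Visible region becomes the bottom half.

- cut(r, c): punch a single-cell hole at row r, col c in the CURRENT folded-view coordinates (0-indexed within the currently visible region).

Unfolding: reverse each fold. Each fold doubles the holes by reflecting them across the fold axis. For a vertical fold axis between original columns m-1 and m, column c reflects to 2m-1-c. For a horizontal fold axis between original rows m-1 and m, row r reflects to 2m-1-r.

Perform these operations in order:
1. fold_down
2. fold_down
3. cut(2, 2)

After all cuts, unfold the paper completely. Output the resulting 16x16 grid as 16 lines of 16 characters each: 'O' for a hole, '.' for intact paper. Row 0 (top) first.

Answer: ................
..O.............
................
................
................
................
..O.............
................
................
..O.............
................
................
................
................
..O.............
................

Derivation:
Op 1 fold_down: fold axis h@8; visible region now rows[8,16) x cols[0,16) = 8x16
Op 2 fold_down: fold axis h@12; visible region now rows[12,16) x cols[0,16) = 4x16
Op 3 cut(2, 2): punch at orig (14,2); cuts so far [(14, 2)]; region rows[12,16) x cols[0,16) = 4x16
Unfold 1 (reflect across h@12): 2 holes -> [(9, 2), (14, 2)]
Unfold 2 (reflect across h@8): 4 holes -> [(1, 2), (6, 2), (9, 2), (14, 2)]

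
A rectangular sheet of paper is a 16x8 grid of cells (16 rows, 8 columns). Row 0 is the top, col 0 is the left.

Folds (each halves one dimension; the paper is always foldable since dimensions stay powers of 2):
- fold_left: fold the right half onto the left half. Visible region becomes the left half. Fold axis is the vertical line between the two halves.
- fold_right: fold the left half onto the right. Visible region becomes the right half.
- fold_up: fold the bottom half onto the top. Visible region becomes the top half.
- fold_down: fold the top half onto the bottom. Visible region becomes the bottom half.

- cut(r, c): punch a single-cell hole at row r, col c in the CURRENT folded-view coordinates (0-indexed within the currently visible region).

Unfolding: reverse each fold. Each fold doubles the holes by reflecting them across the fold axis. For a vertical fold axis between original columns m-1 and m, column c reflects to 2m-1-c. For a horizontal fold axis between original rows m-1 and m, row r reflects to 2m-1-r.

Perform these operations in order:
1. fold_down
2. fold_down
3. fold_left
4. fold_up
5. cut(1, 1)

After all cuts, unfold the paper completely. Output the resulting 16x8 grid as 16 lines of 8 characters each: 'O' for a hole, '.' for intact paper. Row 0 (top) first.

Answer: ........
.O....O.
.O....O.
........
........
.O....O.
.O....O.
........
........
.O....O.
.O....O.
........
........
.O....O.
.O....O.
........

Derivation:
Op 1 fold_down: fold axis h@8; visible region now rows[8,16) x cols[0,8) = 8x8
Op 2 fold_down: fold axis h@12; visible region now rows[12,16) x cols[0,8) = 4x8
Op 3 fold_left: fold axis v@4; visible region now rows[12,16) x cols[0,4) = 4x4
Op 4 fold_up: fold axis h@14; visible region now rows[12,14) x cols[0,4) = 2x4
Op 5 cut(1, 1): punch at orig (13,1); cuts so far [(13, 1)]; region rows[12,14) x cols[0,4) = 2x4
Unfold 1 (reflect across h@14): 2 holes -> [(13, 1), (14, 1)]
Unfold 2 (reflect across v@4): 4 holes -> [(13, 1), (13, 6), (14, 1), (14, 6)]
Unfold 3 (reflect across h@12): 8 holes -> [(9, 1), (9, 6), (10, 1), (10, 6), (13, 1), (13, 6), (14, 1), (14, 6)]
Unfold 4 (reflect across h@8): 16 holes -> [(1, 1), (1, 6), (2, 1), (2, 6), (5, 1), (5, 6), (6, 1), (6, 6), (9, 1), (9, 6), (10, 1), (10, 6), (13, 1), (13, 6), (14, 1), (14, 6)]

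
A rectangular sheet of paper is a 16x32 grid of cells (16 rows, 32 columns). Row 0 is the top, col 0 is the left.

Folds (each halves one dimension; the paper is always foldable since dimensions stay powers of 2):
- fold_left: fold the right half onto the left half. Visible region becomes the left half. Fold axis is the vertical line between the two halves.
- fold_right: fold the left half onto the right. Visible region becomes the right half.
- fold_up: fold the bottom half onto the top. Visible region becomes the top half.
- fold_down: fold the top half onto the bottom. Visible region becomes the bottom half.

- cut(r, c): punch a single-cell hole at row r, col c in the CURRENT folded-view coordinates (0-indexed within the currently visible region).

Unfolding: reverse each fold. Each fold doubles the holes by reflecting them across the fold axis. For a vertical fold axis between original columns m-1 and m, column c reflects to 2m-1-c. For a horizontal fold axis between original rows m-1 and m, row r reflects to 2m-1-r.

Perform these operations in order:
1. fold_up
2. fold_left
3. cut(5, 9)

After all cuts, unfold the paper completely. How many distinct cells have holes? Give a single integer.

Op 1 fold_up: fold axis h@8; visible region now rows[0,8) x cols[0,32) = 8x32
Op 2 fold_left: fold axis v@16; visible region now rows[0,8) x cols[0,16) = 8x16
Op 3 cut(5, 9): punch at orig (5,9); cuts so far [(5, 9)]; region rows[0,8) x cols[0,16) = 8x16
Unfold 1 (reflect across v@16): 2 holes -> [(5, 9), (5, 22)]
Unfold 2 (reflect across h@8): 4 holes -> [(5, 9), (5, 22), (10, 9), (10, 22)]

Answer: 4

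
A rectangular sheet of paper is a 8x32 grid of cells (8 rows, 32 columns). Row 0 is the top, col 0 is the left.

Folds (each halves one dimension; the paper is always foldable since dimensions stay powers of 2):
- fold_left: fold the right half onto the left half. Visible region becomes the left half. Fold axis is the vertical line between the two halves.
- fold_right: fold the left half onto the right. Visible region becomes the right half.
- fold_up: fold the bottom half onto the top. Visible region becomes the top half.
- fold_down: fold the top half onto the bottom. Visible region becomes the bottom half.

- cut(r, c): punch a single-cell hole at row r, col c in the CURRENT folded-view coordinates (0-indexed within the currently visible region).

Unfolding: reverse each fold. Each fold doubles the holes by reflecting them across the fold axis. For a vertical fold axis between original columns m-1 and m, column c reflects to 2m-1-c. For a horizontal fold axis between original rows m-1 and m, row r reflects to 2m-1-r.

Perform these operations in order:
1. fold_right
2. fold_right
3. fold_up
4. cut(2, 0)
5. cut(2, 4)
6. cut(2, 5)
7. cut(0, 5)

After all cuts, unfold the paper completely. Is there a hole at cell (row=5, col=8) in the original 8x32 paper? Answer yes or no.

Op 1 fold_right: fold axis v@16; visible region now rows[0,8) x cols[16,32) = 8x16
Op 2 fold_right: fold axis v@24; visible region now rows[0,8) x cols[24,32) = 8x8
Op 3 fold_up: fold axis h@4; visible region now rows[0,4) x cols[24,32) = 4x8
Op 4 cut(2, 0): punch at orig (2,24); cuts so far [(2, 24)]; region rows[0,4) x cols[24,32) = 4x8
Op 5 cut(2, 4): punch at orig (2,28); cuts so far [(2, 24), (2, 28)]; region rows[0,4) x cols[24,32) = 4x8
Op 6 cut(2, 5): punch at orig (2,29); cuts so far [(2, 24), (2, 28), (2, 29)]; region rows[0,4) x cols[24,32) = 4x8
Op 7 cut(0, 5): punch at orig (0,29); cuts so far [(0, 29), (2, 24), (2, 28), (2, 29)]; region rows[0,4) x cols[24,32) = 4x8
Unfold 1 (reflect across h@4): 8 holes -> [(0, 29), (2, 24), (2, 28), (2, 29), (5, 24), (5, 28), (5, 29), (7, 29)]
Unfold 2 (reflect across v@24): 16 holes -> [(0, 18), (0, 29), (2, 18), (2, 19), (2, 23), (2, 24), (2, 28), (2, 29), (5, 18), (5, 19), (5, 23), (5, 24), (5, 28), (5, 29), (7, 18), (7, 29)]
Unfold 3 (reflect across v@16): 32 holes -> [(0, 2), (0, 13), (0, 18), (0, 29), (2, 2), (2, 3), (2, 7), (2, 8), (2, 12), (2, 13), (2, 18), (2, 19), (2, 23), (2, 24), (2, 28), (2, 29), (5, 2), (5, 3), (5, 7), (5, 8), (5, 12), (5, 13), (5, 18), (5, 19), (5, 23), (5, 24), (5, 28), (5, 29), (7, 2), (7, 13), (7, 18), (7, 29)]
Holes: [(0, 2), (0, 13), (0, 18), (0, 29), (2, 2), (2, 3), (2, 7), (2, 8), (2, 12), (2, 13), (2, 18), (2, 19), (2, 23), (2, 24), (2, 28), (2, 29), (5, 2), (5, 3), (5, 7), (5, 8), (5, 12), (5, 13), (5, 18), (5, 19), (5, 23), (5, 24), (5, 28), (5, 29), (7, 2), (7, 13), (7, 18), (7, 29)]

Answer: yes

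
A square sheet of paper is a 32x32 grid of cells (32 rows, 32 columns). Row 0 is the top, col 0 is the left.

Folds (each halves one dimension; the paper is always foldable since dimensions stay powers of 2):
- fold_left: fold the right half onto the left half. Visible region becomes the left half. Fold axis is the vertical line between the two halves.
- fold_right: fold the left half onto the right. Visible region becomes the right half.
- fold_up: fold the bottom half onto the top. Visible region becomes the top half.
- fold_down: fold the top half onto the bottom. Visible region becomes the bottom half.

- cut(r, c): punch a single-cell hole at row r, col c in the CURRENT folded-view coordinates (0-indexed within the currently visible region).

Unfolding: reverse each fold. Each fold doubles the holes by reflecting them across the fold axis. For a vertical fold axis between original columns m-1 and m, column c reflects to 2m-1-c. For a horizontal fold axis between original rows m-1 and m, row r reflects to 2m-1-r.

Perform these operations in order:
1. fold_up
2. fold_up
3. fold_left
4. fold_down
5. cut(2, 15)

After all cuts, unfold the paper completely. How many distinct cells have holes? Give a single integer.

Answer: 16

Derivation:
Op 1 fold_up: fold axis h@16; visible region now rows[0,16) x cols[0,32) = 16x32
Op 2 fold_up: fold axis h@8; visible region now rows[0,8) x cols[0,32) = 8x32
Op 3 fold_left: fold axis v@16; visible region now rows[0,8) x cols[0,16) = 8x16
Op 4 fold_down: fold axis h@4; visible region now rows[4,8) x cols[0,16) = 4x16
Op 5 cut(2, 15): punch at orig (6,15); cuts so far [(6, 15)]; region rows[4,8) x cols[0,16) = 4x16
Unfold 1 (reflect across h@4): 2 holes -> [(1, 15), (6, 15)]
Unfold 2 (reflect across v@16): 4 holes -> [(1, 15), (1, 16), (6, 15), (6, 16)]
Unfold 3 (reflect across h@8): 8 holes -> [(1, 15), (1, 16), (6, 15), (6, 16), (9, 15), (9, 16), (14, 15), (14, 16)]
Unfold 4 (reflect across h@16): 16 holes -> [(1, 15), (1, 16), (6, 15), (6, 16), (9, 15), (9, 16), (14, 15), (14, 16), (17, 15), (17, 16), (22, 15), (22, 16), (25, 15), (25, 16), (30, 15), (30, 16)]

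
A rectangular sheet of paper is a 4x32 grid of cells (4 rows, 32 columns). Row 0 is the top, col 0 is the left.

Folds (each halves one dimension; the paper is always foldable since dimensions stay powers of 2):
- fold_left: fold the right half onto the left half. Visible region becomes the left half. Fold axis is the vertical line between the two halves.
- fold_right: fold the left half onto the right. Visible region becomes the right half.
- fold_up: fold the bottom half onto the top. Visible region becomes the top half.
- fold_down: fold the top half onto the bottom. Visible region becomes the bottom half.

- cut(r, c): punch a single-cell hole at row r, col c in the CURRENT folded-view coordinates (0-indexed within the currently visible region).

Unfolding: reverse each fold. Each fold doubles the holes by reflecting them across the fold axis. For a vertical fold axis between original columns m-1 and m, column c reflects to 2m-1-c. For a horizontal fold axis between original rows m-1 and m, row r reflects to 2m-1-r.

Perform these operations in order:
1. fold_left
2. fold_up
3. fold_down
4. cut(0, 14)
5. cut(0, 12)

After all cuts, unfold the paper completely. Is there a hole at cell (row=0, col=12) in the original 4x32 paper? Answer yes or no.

Answer: yes

Derivation:
Op 1 fold_left: fold axis v@16; visible region now rows[0,4) x cols[0,16) = 4x16
Op 2 fold_up: fold axis h@2; visible region now rows[0,2) x cols[0,16) = 2x16
Op 3 fold_down: fold axis h@1; visible region now rows[1,2) x cols[0,16) = 1x16
Op 4 cut(0, 14): punch at orig (1,14); cuts so far [(1, 14)]; region rows[1,2) x cols[0,16) = 1x16
Op 5 cut(0, 12): punch at orig (1,12); cuts so far [(1, 12), (1, 14)]; region rows[1,2) x cols[0,16) = 1x16
Unfold 1 (reflect across h@1): 4 holes -> [(0, 12), (0, 14), (1, 12), (1, 14)]
Unfold 2 (reflect across h@2): 8 holes -> [(0, 12), (0, 14), (1, 12), (1, 14), (2, 12), (2, 14), (3, 12), (3, 14)]
Unfold 3 (reflect across v@16): 16 holes -> [(0, 12), (0, 14), (0, 17), (0, 19), (1, 12), (1, 14), (1, 17), (1, 19), (2, 12), (2, 14), (2, 17), (2, 19), (3, 12), (3, 14), (3, 17), (3, 19)]
Holes: [(0, 12), (0, 14), (0, 17), (0, 19), (1, 12), (1, 14), (1, 17), (1, 19), (2, 12), (2, 14), (2, 17), (2, 19), (3, 12), (3, 14), (3, 17), (3, 19)]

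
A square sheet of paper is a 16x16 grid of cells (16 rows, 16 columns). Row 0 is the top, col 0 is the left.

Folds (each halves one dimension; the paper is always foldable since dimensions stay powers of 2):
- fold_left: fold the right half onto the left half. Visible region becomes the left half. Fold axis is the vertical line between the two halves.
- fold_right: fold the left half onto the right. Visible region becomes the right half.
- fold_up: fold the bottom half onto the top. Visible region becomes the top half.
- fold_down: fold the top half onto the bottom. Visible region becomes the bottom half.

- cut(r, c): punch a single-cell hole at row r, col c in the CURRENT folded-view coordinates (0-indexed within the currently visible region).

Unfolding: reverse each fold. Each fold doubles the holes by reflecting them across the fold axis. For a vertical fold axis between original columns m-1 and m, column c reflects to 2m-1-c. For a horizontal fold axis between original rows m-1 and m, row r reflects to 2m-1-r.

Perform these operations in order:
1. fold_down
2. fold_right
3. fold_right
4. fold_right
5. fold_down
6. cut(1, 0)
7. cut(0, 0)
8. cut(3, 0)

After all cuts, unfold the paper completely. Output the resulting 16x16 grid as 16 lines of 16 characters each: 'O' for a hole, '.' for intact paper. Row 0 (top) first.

Answer: .OO..OO..OO..OO.
................
.OO..OO..OO..OO.
.OO..OO..OO..OO.
.OO..OO..OO..OO.
.OO..OO..OO..OO.
................
.OO..OO..OO..OO.
.OO..OO..OO..OO.
................
.OO..OO..OO..OO.
.OO..OO..OO..OO.
.OO..OO..OO..OO.
.OO..OO..OO..OO.
................
.OO..OO..OO..OO.

Derivation:
Op 1 fold_down: fold axis h@8; visible region now rows[8,16) x cols[0,16) = 8x16
Op 2 fold_right: fold axis v@8; visible region now rows[8,16) x cols[8,16) = 8x8
Op 3 fold_right: fold axis v@12; visible region now rows[8,16) x cols[12,16) = 8x4
Op 4 fold_right: fold axis v@14; visible region now rows[8,16) x cols[14,16) = 8x2
Op 5 fold_down: fold axis h@12; visible region now rows[12,16) x cols[14,16) = 4x2
Op 6 cut(1, 0): punch at orig (13,14); cuts so far [(13, 14)]; region rows[12,16) x cols[14,16) = 4x2
Op 7 cut(0, 0): punch at orig (12,14); cuts so far [(12, 14), (13, 14)]; region rows[12,16) x cols[14,16) = 4x2
Op 8 cut(3, 0): punch at orig (15,14); cuts so far [(12, 14), (13, 14), (15, 14)]; region rows[12,16) x cols[14,16) = 4x2
Unfold 1 (reflect across h@12): 6 holes -> [(8, 14), (10, 14), (11, 14), (12, 14), (13, 14), (15, 14)]
Unfold 2 (reflect across v@14): 12 holes -> [(8, 13), (8, 14), (10, 13), (10, 14), (11, 13), (11, 14), (12, 13), (12, 14), (13, 13), (13, 14), (15, 13), (15, 14)]
Unfold 3 (reflect across v@12): 24 holes -> [(8, 9), (8, 10), (8, 13), (8, 14), (10, 9), (10, 10), (10, 13), (10, 14), (11, 9), (11, 10), (11, 13), (11, 14), (12, 9), (12, 10), (12, 13), (12, 14), (13, 9), (13, 10), (13, 13), (13, 14), (15, 9), (15, 10), (15, 13), (15, 14)]
Unfold 4 (reflect across v@8): 48 holes -> [(8, 1), (8, 2), (8, 5), (8, 6), (8, 9), (8, 10), (8, 13), (8, 14), (10, 1), (10, 2), (10, 5), (10, 6), (10, 9), (10, 10), (10, 13), (10, 14), (11, 1), (11, 2), (11, 5), (11, 6), (11, 9), (11, 10), (11, 13), (11, 14), (12, 1), (12, 2), (12, 5), (12, 6), (12, 9), (12, 10), (12, 13), (12, 14), (13, 1), (13, 2), (13, 5), (13, 6), (13, 9), (13, 10), (13, 13), (13, 14), (15, 1), (15, 2), (15, 5), (15, 6), (15, 9), (15, 10), (15, 13), (15, 14)]
Unfold 5 (reflect across h@8): 96 holes -> [(0, 1), (0, 2), (0, 5), (0, 6), (0, 9), (0, 10), (0, 13), (0, 14), (2, 1), (2, 2), (2, 5), (2, 6), (2, 9), (2, 10), (2, 13), (2, 14), (3, 1), (3, 2), (3, 5), (3, 6), (3, 9), (3, 10), (3, 13), (3, 14), (4, 1), (4, 2), (4, 5), (4, 6), (4, 9), (4, 10), (4, 13), (4, 14), (5, 1), (5, 2), (5, 5), (5, 6), (5, 9), (5, 10), (5, 13), (5, 14), (7, 1), (7, 2), (7, 5), (7, 6), (7, 9), (7, 10), (7, 13), (7, 14), (8, 1), (8, 2), (8, 5), (8, 6), (8, 9), (8, 10), (8, 13), (8, 14), (10, 1), (10, 2), (10, 5), (10, 6), (10, 9), (10, 10), (10, 13), (10, 14), (11, 1), (11, 2), (11, 5), (11, 6), (11, 9), (11, 10), (11, 13), (11, 14), (12, 1), (12, 2), (12, 5), (12, 6), (12, 9), (12, 10), (12, 13), (12, 14), (13, 1), (13, 2), (13, 5), (13, 6), (13, 9), (13, 10), (13, 13), (13, 14), (15, 1), (15, 2), (15, 5), (15, 6), (15, 9), (15, 10), (15, 13), (15, 14)]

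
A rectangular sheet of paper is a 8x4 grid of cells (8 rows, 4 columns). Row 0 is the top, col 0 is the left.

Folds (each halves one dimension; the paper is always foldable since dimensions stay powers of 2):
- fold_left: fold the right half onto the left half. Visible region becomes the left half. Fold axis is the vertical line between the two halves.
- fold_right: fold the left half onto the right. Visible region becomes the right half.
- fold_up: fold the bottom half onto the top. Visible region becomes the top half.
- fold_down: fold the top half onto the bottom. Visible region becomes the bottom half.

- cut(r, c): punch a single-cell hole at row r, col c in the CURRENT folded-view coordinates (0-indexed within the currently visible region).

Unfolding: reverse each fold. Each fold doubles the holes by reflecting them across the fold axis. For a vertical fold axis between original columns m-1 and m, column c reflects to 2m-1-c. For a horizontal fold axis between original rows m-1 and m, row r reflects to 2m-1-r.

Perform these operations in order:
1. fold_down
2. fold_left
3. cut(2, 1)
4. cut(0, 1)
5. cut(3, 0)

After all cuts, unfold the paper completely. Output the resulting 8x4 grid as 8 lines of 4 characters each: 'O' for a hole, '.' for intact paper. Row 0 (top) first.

Answer: O..O
.OO.
....
.OO.
.OO.
....
.OO.
O..O

Derivation:
Op 1 fold_down: fold axis h@4; visible region now rows[4,8) x cols[0,4) = 4x4
Op 2 fold_left: fold axis v@2; visible region now rows[4,8) x cols[0,2) = 4x2
Op 3 cut(2, 1): punch at orig (6,1); cuts so far [(6, 1)]; region rows[4,8) x cols[0,2) = 4x2
Op 4 cut(0, 1): punch at orig (4,1); cuts so far [(4, 1), (6, 1)]; region rows[4,8) x cols[0,2) = 4x2
Op 5 cut(3, 0): punch at orig (7,0); cuts so far [(4, 1), (6, 1), (7, 0)]; region rows[4,8) x cols[0,2) = 4x2
Unfold 1 (reflect across v@2): 6 holes -> [(4, 1), (4, 2), (6, 1), (6, 2), (7, 0), (7, 3)]
Unfold 2 (reflect across h@4): 12 holes -> [(0, 0), (0, 3), (1, 1), (1, 2), (3, 1), (3, 2), (4, 1), (4, 2), (6, 1), (6, 2), (7, 0), (7, 3)]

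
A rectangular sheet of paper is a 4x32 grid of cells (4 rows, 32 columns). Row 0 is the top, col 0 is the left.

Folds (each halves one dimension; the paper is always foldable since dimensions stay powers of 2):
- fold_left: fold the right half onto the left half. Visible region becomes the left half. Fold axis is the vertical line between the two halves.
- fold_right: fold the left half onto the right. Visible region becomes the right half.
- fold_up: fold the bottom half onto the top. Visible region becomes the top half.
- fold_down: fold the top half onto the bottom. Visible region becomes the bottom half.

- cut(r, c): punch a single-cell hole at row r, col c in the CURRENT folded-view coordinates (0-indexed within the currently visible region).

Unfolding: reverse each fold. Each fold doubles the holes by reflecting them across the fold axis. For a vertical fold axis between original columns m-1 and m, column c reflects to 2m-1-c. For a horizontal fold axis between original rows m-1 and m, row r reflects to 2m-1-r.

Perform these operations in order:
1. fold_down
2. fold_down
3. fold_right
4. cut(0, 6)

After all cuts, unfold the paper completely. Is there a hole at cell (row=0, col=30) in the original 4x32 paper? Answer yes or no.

Answer: no

Derivation:
Op 1 fold_down: fold axis h@2; visible region now rows[2,4) x cols[0,32) = 2x32
Op 2 fold_down: fold axis h@3; visible region now rows[3,4) x cols[0,32) = 1x32
Op 3 fold_right: fold axis v@16; visible region now rows[3,4) x cols[16,32) = 1x16
Op 4 cut(0, 6): punch at orig (3,22); cuts so far [(3, 22)]; region rows[3,4) x cols[16,32) = 1x16
Unfold 1 (reflect across v@16): 2 holes -> [(3, 9), (3, 22)]
Unfold 2 (reflect across h@3): 4 holes -> [(2, 9), (2, 22), (3, 9), (3, 22)]
Unfold 3 (reflect across h@2): 8 holes -> [(0, 9), (0, 22), (1, 9), (1, 22), (2, 9), (2, 22), (3, 9), (3, 22)]
Holes: [(0, 9), (0, 22), (1, 9), (1, 22), (2, 9), (2, 22), (3, 9), (3, 22)]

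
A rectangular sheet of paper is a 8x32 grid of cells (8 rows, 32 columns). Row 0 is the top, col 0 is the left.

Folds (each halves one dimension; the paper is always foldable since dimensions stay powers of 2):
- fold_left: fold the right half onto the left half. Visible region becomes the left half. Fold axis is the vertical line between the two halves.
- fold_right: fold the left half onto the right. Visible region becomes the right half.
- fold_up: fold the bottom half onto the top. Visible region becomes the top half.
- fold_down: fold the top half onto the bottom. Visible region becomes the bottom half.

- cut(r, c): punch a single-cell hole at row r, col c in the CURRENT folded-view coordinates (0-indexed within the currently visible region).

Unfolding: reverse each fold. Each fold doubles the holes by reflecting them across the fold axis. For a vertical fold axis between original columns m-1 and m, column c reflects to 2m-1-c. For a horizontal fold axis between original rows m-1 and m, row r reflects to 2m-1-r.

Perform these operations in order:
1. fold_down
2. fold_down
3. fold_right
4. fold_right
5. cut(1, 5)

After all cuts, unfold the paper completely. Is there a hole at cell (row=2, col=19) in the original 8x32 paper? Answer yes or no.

Answer: no

Derivation:
Op 1 fold_down: fold axis h@4; visible region now rows[4,8) x cols[0,32) = 4x32
Op 2 fold_down: fold axis h@6; visible region now rows[6,8) x cols[0,32) = 2x32
Op 3 fold_right: fold axis v@16; visible region now rows[6,8) x cols[16,32) = 2x16
Op 4 fold_right: fold axis v@24; visible region now rows[6,8) x cols[24,32) = 2x8
Op 5 cut(1, 5): punch at orig (7,29); cuts so far [(7, 29)]; region rows[6,8) x cols[24,32) = 2x8
Unfold 1 (reflect across v@24): 2 holes -> [(7, 18), (7, 29)]
Unfold 2 (reflect across v@16): 4 holes -> [(7, 2), (7, 13), (7, 18), (7, 29)]
Unfold 3 (reflect across h@6): 8 holes -> [(4, 2), (4, 13), (4, 18), (4, 29), (7, 2), (7, 13), (7, 18), (7, 29)]
Unfold 4 (reflect across h@4): 16 holes -> [(0, 2), (0, 13), (0, 18), (0, 29), (3, 2), (3, 13), (3, 18), (3, 29), (4, 2), (4, 13), (4, 18), (4, 29), (7, 2), (7, 13), (7, 18), (7, 29)]
Holes: [(0, 2), (0, 13), (0, 18), (0, 29), (3, 2), (3, 13), (3, 18), (3, 29), (4, 2), (4, 13), (4, 18), (4, 29), (7, 2), (7, 13), (7, 18), (7, 29)]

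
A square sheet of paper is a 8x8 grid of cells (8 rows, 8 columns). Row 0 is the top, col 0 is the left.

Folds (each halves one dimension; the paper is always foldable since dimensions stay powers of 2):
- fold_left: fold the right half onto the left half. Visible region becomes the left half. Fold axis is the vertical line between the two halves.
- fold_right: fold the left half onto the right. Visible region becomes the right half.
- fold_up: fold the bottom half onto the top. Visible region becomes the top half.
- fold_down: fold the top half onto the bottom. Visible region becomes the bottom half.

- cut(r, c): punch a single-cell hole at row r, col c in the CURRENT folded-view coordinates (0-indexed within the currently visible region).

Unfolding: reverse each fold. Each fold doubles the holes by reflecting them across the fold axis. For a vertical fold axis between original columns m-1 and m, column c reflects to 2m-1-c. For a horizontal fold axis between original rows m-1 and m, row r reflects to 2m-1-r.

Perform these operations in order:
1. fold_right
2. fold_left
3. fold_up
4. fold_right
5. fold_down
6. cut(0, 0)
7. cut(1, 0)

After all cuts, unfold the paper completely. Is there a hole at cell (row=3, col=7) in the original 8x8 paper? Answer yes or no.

Op 1 fold_right: fold axis v@4; visible region now rows[0,8) x cols[4,8) = 8x4
Op 2 fold_left: fold axis v@6; visible region now rows[0,8) x cols[4,6) = 8x2
Op 3 fold_up: fold axis h@4; visible region now rows[0,4) x cols[4,6) = 4x2
Op 4 fold_right: fold axis v@5; visible region now rows[0,4) x cols[5,6) = 4x1
Op 5 fold_down: fold axis h@2; visible region now rows[2,4) x cols[5,6) = 2x1
Op 6 cut(0, 0): punch at orig (2,5); cuts so far [(2, 5)]; region rows[2,4) x cols[5,6) = 2x1
Op 7 cut(1, 0): punch at orig (3,5); cuts so far [(2, 5), (3, 5)]; region rows[2,4) x cols[5,6) = 2x1
Unfold 1 (reflect across h@2): 4 holes -> [(0, 5), (1, 5), (2, 5), (3, 5)]
Unfold 2 (reflect across v@5): 8 holes -> [(0, 4), (0, 5), (1, 4), (1, 5), (2, 4), (2, 5), (3, 4), (3, 5)]
Unfold 3 (reflect across h@4): 16 holes -> [(0, 4), (0, 5), (1, 4), (1, 5), (2, 4), (2, 5), (3, 4), (3, 5), (4, 4), (4, 5), (5, 4), (5, 5), (6, 4), (6, 5), (7, 4), (7, 5)]
Unfold 4 (reflect across v@6): 32 holes -> [(0, 4), (0, 5), (0, 6), (0, 7), (1, 4), (1, 5), (1, 6), (1, 7), (2, 4), (2, 5), (2, 6), (2, 7), (3, 4), (3, 5), (3, 6), (3, 7), (4, 4), (4, 5), (4, 6), (4, 7), (5, 4), (5, 5), (5, 6), (5, 7), (6, 4), (6, 5), (6, 6), (6, 7), (7, 4), (7, 5), (7, 6), (7, 7)]
Unfold 5 (reflect across v@4): 64 holes -> [(0, 0), (0, 1), (0, 2), (0, 3), (0, 4), (0, 5), (0, 6), (0, 7), (1, 0), (1, 1), (1, 2), (1, 3), (1, 4), (1, 5), (1, 6), (1, 7), (2, 0), (2, 1), (2, 2), (2, 3), (2, 4), (2, 5), (2, 6), (2, 7), (3, 0), (3, 1), (3, 2), (3, 3), (3, 4), (3, 5), (3, 6), (3, 7), (4, 0), (4, 1), (4, 2), (4, 3), (4, 4), (4, 5), (4, 6), (4, 7), (5, 0), (5, 1), (5, 2), (5, 3), (5, 4), (5, 5), (5, 6), (5, 7), (6, 0), (6, 1), (6, 2), (6, 3), (6, 4), (6, 5), (6, 6), (6, 7), (7, 0), (7, 1), (7, 2), (7, 3), (7, 4), (7, 5), (7, 6), (7, 7)]
Holes: [(0, 0), (0, 1), (0, 2), (0, 3), (0, 4), (0, 5), (0, 6), (0, 7), (1, 0), (1, 1), (1, 2), (1, 3), (1, 4), (1, 5), (1, 6), (1, 7), (2, 0), (2, 1), (2, 2), (2, 3), (2, 4), (2, 5), (2, 6), (2, 7), (3, 0), (3, 1), (3, 2), (3, 3), (3, 4), (3, 5), (3, 6), (3, 7), (4, 0), (4, 1), (4, 2), (4, 3), (4, 4), (4, 5), (4, 6), (4, 7), (5, 0), (5, 1), (5, 2), (5, 3), (5, 4), (5, 5), (5, 6), (5, 7), (6, 0), (6, 1), (6, 2), (6, 3), (6, 4), (6, 5), (6, 6), (6, 7), (7, 0), (7, 1), (7, 2), (7, 3), (7, 4), (7, 5), (7, 6), (7, 7)]

Answer: yes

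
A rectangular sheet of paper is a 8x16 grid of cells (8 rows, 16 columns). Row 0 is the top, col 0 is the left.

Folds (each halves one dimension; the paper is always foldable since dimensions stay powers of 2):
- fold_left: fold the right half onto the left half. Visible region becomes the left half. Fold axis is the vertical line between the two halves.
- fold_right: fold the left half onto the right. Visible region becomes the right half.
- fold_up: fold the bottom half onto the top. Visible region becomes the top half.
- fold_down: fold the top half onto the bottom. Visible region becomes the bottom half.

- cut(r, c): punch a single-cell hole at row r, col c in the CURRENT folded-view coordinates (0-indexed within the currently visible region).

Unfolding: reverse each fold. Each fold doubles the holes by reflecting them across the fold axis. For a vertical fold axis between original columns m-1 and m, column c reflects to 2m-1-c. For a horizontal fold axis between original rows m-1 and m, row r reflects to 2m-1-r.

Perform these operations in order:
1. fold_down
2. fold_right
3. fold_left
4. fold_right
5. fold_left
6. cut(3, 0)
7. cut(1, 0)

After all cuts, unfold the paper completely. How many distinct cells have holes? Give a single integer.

Op 1 fold_down: fold axis h@4; visible region now rows[4,8) x cols[0,16) = 4x16
Op 2 fold_right: fold axis v@8; visible region now rows[4,8) x cols[8,16) = 4x8
Op 3 fold_left: fold axis v@12; visible region now rows[4,8) x cols[8,12) = 4x4
Op 4 fold_right: fold axis v@10; visible region now rows[4,8) x cols[10,12) = 4x2
Op 5 fold_left: fold axis v@11; visible region now rows[4,8) x cols[10,11) = 4x1
Op 6 cut(3, 0): punch at orig (7,10); cuts so far [(7, 10)]; region rows[4,8) x cols[10,11) = 4x1
Op 7 cut(1, 0): punch at orig (5,10); cuts so far [(5, 10), (7, 10)]; region rows[4,8) x cols[10,11) = 4x1
Unfold 1 (reflect across v@11): 4 holes -> [(5, 10), (5, 11), (7, 10), (7, 11)]
Unfold 2 (reflect across v@10): 8 holes -> [(5, 8), (5, 9), (5, 10), (5, 11), (7, 8), (7, 9), (7, 10), (7, 11)]
Unfold 3 (reflect across v@12): 16 holes -> [(5, 8), (5, 9), (5, 10), (5, 11), (5, 12), (5, 13), (5, 14), (5, 15), (7, 8), (7, 9), (7, 10), (7, 11), (7, 12), (7, 13), (7, 14), (7, 15)]
Unfold 4 (reflect across v@8): 32 holes -> [(5, 0), (5, 1), (5, 2), (5, 3), (5, 4), (5, 5), (5, 6), (5, 7), (5, 8), (5, 9), (5, 10), (5, 11), (5, 12), (5, 13), (5, 14), (5, 15), (7, 0), (7, 1), (7, 2), (7, 3), (7, 4), (7, 5), (7, 6), (7, 7), (7, 8), (7, 9), (7, 10), (7, 11), (7, 12), (7, 13), (7, 14), (7, 15)]
Unfold 5 (reflect across h@4): 64 holes -> [(0, 0), (0, 1), (0, 2), (0, 3), (0, 4), (0, 5), (0, 6), (0, 7), (0, 8), (0, 9), (0, 10), (0, 11), (0, 12), (0, 13), (0, 14), (0, 15), (2, 0), (2, 1), (2, 2), (2, 3), (2, 4), (2, 5), (2, 6), (2, 7), (2, 8), (2, 9), (2, 10), (2, 11), (2, 12), (2, 13), (2, 14), (2, 15), (5, 0), (5, 1), (5, 2), (5, 3), (5, 4), (5, 5), (5, 6), (5, 7), (5, 8), (5, 9), (5, 10), (5, 11), (5, 12), (5, 13), (5, 14), (5, 15), (7, 0), (7, 1), (7, 2), (7, 3), (7, 4), (7, 5), (7, 6), (7, 7), (7, 8), (7, 9), (7, 10), (7, 11), (7, 12), (7, 13), (7, 14), (7, 15)]

Answer: 64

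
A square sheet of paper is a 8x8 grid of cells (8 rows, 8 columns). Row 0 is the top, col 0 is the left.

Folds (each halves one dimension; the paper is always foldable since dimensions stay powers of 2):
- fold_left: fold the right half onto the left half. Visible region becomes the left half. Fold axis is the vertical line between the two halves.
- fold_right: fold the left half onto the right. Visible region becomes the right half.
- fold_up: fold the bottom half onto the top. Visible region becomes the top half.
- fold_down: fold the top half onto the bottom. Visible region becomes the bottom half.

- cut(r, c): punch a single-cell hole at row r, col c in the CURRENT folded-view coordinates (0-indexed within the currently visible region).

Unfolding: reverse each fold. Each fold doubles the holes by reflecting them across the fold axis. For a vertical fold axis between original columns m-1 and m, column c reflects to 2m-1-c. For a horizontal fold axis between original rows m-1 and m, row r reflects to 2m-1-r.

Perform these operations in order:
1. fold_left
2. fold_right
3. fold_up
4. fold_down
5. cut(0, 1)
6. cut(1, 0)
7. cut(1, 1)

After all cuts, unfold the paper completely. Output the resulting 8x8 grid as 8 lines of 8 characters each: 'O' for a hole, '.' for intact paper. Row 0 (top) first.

Op 1 fold_left: fold axis v@4; visible region now rows[0,8) x cols[0,4) = 8x4
Op 2 fold_right: fold axis v@2; visible region now rows[0,8) x cols[2,4) = 8x2
Op 3 fold_up: fold axis h@4; visible region now rows[0,4) x cols[2,4) = 4x2
Op 4 fold_down: fold axis h@2; visible region now rows[2,4) x cols[2,4) = 2x2
Op 5 cut(0, 1): punch at orig (2,3); cuts so far [(2, 3)]; region rows[2,4) x cols[2,4) = 2x2
Op 6 cut(1, 0): punch at orig (3,2); cuts so far [(2, 3), (3, 2)]; region rows[2,4) x cols[2,4) = 2x2
Op 7 cut(1, 1): punch at orig (3,3); cuts so far [(2, 3), (3, 2), (3, 3)]; region rows[2,4) x cols[2,4) = 2x2
Unfold 1 (reflect across h@2): 6 holes -> [(0, 2), (0, 3), (1, 3), (2, 3), (3, 2), (3, 3)]
Unfold 2 (reflect across h@4): 12 holes -> [(0, 2), (0, 3), (1, 3), (2, 3), (3, 2), (3, 3), (4, 2), (4, 3), (5, 3), (6, 3), (7, 2), (7, 3)]
Unfold 3 (reflect across v@2): 24 holes -> [(0, 0), (0, 1), (0, 2), (0, 3), (1, 0), (1, 3), (2, 0), (2, 3), (3, 0), (3, 1), (3, 2), (3, 3), (4, 0), (4, 1), (4, 2), (4, 3), (5, 0), (5, 3), (6, 0), (6, 3), (7, 0), (7, 1), (7, 2), (7, 3)]
Unfold 4 (reflect across v@4): 48 holes -> [(0, 0), (0, 1), (0, 2), (0, 3), (0, 4), (0, 5), (0, 6), (0, 7), (1, 0), (1, 3), (1, 4), (1, 7), (2, 0), (2, 3), (2, 4), (2, 7), (3, 0), (3, 1), (3, 2), (3, 3), (3, 4), (3, 5), (3, 6), (3, 7), (4, 0), (4, 1), (4, 2), (4, 3), (4, 4), (4, 5), (4, 6), (4, 7), (5, 0), (5, 3), (5, 4), (5, 7), (6, 0), (6, 3), (6, 4), (6, 7), (7, 0), (7, 1), (7, 2), (7, 3), (7, 4), (7, 5), (7, 6), (7, 7)]

Answer: OOOOOOOO
O..OO..O
O..OO..O
OOOOOOOO
OOOOOOOO
O..OO..O
O..OO..O
OOOOOOOO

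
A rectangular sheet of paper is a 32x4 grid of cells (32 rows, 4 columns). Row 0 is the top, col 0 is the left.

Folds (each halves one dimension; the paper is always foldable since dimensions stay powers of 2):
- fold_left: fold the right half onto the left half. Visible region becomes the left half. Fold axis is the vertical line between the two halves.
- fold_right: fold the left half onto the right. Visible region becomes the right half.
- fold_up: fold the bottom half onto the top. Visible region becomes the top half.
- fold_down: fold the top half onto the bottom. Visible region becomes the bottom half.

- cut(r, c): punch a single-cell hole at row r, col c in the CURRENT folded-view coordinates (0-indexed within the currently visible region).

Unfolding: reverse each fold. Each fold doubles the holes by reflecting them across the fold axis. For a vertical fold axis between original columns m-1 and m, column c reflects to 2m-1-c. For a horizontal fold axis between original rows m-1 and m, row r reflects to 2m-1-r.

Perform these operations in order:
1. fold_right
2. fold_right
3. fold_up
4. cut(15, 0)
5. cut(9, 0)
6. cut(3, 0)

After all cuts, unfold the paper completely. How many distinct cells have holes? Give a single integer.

Answer: 24

Derivation:
Op 1 fold_right: fold axis v@2; visible region now rows[0,32) x cols[2,4) = 32x2
Op 2 fold_right: fold axis v@3; visible region now rows[0,32) x cols[3,4) = 32x1
Op 3 fold_up: fold axis h@16; visible region now rows[0,16) x cols[3,4) = 16x1
Op 4 cut(15, 0): punch at orig (15,3); cuts so far [(15, 3)]; region rows[0,16) x cols[3,4) = 16x1
Op 5 cut(9, 0): punch at orig (9,3); cuts so far [(9, 3), (15, 3)]; region rows[0,16) x cols[3,4) = 16x1
Op 6 cut(3, 0): punch at orig (3,3); cuts so far [(3, 3), (9, 3), (15, 3)]; region rows[0,16) x cols[3,4) = 16x1
Unfold 1 (reflect across h@16): 6 holes -> [(3, 3), (9, 3), (15, 3), (16, 3), (22, 3), (28, 3)]
Unfold 2 (reflect across v@3): 12 holes -> [(3, 2), (3, 3), (9, 2), (9, 3), (15, 2), (15, 3), (16, 2), (16, 3), (22, 2), (22, 3), (28, 2), (28, 3)]
Unfold 3 (reflect across v@2): 24 holes -> [(3, 0), (3, 1), (3, 2), (3, 3), (9, 0), (9, 1), (9, 2), (9, 3), (15, 0), (15, 1), (15, 2), (15, 3), (16, 0), (16, 1), (16, 2), (16, 3), (22, 0), (22, 1), (22, 2), (22, 3), (28, 0), (28, 1), (28, 2), (28, 3)]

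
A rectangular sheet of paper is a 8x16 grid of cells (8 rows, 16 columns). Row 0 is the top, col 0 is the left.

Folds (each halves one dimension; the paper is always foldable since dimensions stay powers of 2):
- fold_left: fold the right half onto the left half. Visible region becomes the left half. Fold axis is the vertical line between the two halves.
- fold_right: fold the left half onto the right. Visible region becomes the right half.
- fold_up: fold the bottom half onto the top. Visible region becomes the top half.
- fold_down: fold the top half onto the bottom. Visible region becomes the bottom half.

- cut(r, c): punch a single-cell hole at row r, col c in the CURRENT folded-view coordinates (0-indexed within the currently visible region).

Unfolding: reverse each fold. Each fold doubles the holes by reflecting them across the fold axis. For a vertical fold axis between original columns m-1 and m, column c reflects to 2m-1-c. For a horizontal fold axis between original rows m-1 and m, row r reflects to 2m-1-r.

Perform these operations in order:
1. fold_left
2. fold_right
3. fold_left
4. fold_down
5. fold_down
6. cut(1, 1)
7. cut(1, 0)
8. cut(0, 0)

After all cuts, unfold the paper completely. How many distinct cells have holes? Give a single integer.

Op 1 fold_left: fold axis v@8; visible region now rows[0,8) x cols[0,8) = 8x8
Op 2 fold_right: fold axis v@4; visible region now rows[0,8) x cols[4,8) = 8x4
Op 3 fold_left: fold axis v@6; visible region now rows[0,8) x cols[4,6) = 8x2
Op 4 fold_down: fold axis h@4; visible region now rows[4,8) x cols[4,6) = 4x2
Op 5 fold_down: fold axis h@6; visible region now rows[6,8) x cols[4,6) = 2x2
Op 6 cut(1, 1): punch at orig (7,5); cuts so far [(7, 5)]; region rows[6,8) x cols[4,6) = 2x2
Op 7 cut(1, 0): punch at orig (7,4); cuts so far [(7, 4), (7, 5)]; region rows[6,8) x cols[4,6) = 2x2
Op 8 cut(0, 0): punch at orig (6,4); cuts so far [(6, 4), (7, 4), (7, 5)]; region rows[6,8) x cols[4,6) = 2x2
Unfold 1 (reflect across h@6): 6 holes -> [(4, 4), (4, 5), (5, 4), (6, 4), (7, 4), (7, 5)]
Unfold 2 (reflect across h@4): 12 holes -> [(0, 4), (0, 5), (1, 4), (2, 4), (3, 4), (3, 5), (4, 4), (4, 5), (5, 4), (6, 4), (7, 4), (7, 5)]
Unfold 3 (reflect across v@6): 24 holes -> [(0, 4), (0, 5), (0, 6), (0, 7), (1, 4), (1, 7), (2, 4), (2, 7), (3, 4), (3, 5), (3, 6), (3, 7), (4, 4), (4, 5), (4, 6), (4, 7), (5, 4), (5, 7), (6, 4), (6, 7), (7, 4), (7, 5), (7, 6), (7, 7)]
Unfold 4 (reflect across v@4): 48 holes -> [(0, 0), (0, 1), (0, 2), (0, 3), (0, 4), (0, 5), (0, 6), (0, 7), (1, 0), (1, 3), (1, 4), (1, 7), (2, 0), (2, 3), (2, 4), (2, 7), (3, 0), (3, 1), (3, 2), (3, 3), (3, 4), (3, 5), (3, 6), (3, 7), (4, 0), (4, 1), (4, 2), (4, 3), (4, 4), (4, 5), (4, 6), (4, 7), (5, 0), (5, 3), (5, 4), (5, 7), (6, 0), (6, 3), (6, 4), (6, 7), (7, 0), (7, 1), (7, 2), (7, 3), (7, 4), (7, 5), (7, 6), (7, 7)]
Unfold 5 (reflect across v@8): 96 holes -> [(0, 0), (0, 1), (0, 2), (0, 3), (0, 4), (0, 5), (0, 6), (0, 7), (0, 8), (0, 9), (0, 10), (0, 11), (0, 12), (0, 13), (0, 14), (0, 15), (1, 0), (1, 3), (1, 4), (1, 7), (1, 8), (1, 11), (1, 12), (1, 15), (2, 0), (2, 3), (2, 4), (2, 7), (2, 8), (2, 11), (2, 12), (2, 15), (3, 0), (3, 1), (3, 2), (3, 3), (3, 4), (3, 5), (3, 6), (3, 7), (3, 8), (3, 9), (3, 10), (3, 11), (3, 12), (3, 13), (3, 14), (3, 15), (4, 0), (4, 1), (4, 2), (4, 3), (4, 4), (4, 5), (4, 6), (4, 7), (4, 8), (4, 9), (4, 10), (4, 11), (4, 12), (4, 13), (4, 14), (4, 15), (5, 0), (5, 3), (5, 4), (5, 7), (5, 8), (5, 11), (5, 12), (5, 15), (6, 0), (6, 3), (6, 4), (6, 7), (6, 8), (6, 11), (6, 12), (6, 15), (7, 0), (7, 1), (7, 2), (7, 3), (7, 4), (7, 5), (7, 6), (7, 7), (7, 8), (7, 9), (7, 10), (7, 11), (7, 12), (7, 13), (7, 14), (7, 15)]

Answer: 96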